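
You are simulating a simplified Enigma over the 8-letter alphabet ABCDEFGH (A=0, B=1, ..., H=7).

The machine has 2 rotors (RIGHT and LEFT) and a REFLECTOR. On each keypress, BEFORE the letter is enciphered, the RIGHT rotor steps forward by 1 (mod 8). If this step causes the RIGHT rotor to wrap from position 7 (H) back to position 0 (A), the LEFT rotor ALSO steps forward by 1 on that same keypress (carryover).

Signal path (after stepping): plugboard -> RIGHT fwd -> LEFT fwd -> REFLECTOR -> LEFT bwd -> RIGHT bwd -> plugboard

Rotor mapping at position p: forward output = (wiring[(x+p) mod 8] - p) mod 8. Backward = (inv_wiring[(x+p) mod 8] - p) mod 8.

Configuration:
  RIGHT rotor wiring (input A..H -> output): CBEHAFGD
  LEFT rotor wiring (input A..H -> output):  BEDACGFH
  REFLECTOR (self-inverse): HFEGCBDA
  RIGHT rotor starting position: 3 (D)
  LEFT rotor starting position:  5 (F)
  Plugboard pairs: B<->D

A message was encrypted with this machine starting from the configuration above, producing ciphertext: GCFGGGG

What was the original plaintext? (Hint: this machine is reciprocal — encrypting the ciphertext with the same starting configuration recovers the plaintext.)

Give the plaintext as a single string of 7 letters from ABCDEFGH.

Char 1 ('G'): step: R->4, L=5; G->plug->G->R->A->L->B->refl->F->L'->H->R'->D->plug->B
Char 2 ('C'): step: R->5, L=5; C->plug->C->R->G->L->D->refl->G->L'->F->R'->D->plug->B
Char 3 ('F'): step: R->6, L=5; F->plug->F->R->B->L->A->refl->H->L'->E->R'->C->plug->C
Char 4 ('G'): step: R->7, L=5; G->plug->G->R->G->L->D->refl->G->L'->F->R'->D->plug->B
Char 5 ('G'): step: R->0, L->6 (L advanced); G->plug->G->R->G->L->E->refl->C->L'->F->R'->F->plug->F
Char 6 ('G'): step: R->1, L=6; G->plug->G->R->C->L->D->refl->G->L'->D->R'->B->plug->D
Char 7 ('G'): step: R->2, L=6; G->plug->G->R->A->L->H->refl->A->L'->H->R'->H->plug->H

Answer: BBCBFDH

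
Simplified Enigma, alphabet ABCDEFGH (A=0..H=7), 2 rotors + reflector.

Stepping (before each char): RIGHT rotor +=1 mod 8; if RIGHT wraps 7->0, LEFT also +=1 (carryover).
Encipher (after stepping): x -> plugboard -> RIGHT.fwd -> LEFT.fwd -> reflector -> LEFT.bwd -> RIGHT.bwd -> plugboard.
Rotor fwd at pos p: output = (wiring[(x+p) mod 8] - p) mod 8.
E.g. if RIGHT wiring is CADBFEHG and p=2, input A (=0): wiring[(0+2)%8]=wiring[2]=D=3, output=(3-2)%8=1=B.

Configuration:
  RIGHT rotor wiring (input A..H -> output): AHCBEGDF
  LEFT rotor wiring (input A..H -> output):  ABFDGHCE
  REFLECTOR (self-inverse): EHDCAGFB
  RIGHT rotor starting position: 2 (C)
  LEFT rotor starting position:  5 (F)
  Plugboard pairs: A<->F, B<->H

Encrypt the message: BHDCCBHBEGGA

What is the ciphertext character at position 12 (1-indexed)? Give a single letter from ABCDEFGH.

Char 1 ('B'): step: R->3, L=5; B->plug->H->R->H->L->B->refl->H->L'->C->R'->E->plug->E
Char 2 ('H'): step: R->4, L=5; H->plug->B->R->C->L->H->refl->B->L'->H->R'->C->plug->C
Char 3 ('D'): step: R->5, L=5; D->plug->D->R->D->L->D->refl->C->L'->A->R'->C->plug->C
Char 4 ('C'): step: R->6, L=5; C->plug->C->R->C->L->H->refl->B->L'->H->R'->B->plug->H
Char 5 ('C'): step: R->7, L=5; C->plug->C->R->A->L->C->refl->D->L'->D->R'->D->plug->D
Char 6 ('B'): step: R->0, L->6 (L advanced); B->plug->H->R->F->L->F->refl->G->L'->B->R'->D->plug->D
Char 7 ('H'): step: R->1, L=6; H->plug->B->R->B->L->G->refl->F->L'->F->R'->E->plug->E
Char 8 ('B'): step: R->2, L=6; B->plug->H->R->F->L->F->refl->G->L'->B->R'->E->plug->E
Char 9 ('E'): step: R->3, L=6; E->plug->E->R->C->L->C->refl->D->L'->D->R'->C->plug->C
Char 10 ('G'): step: R->4, L=6; G->plug->G->R->G->L->A->refl->E->L'->A->R'->A->plug->F
Char 11 ('G'): step: R->5, L=6; G->plug->G->R->E->L->H->refl->B->L'->H->R'->H->plug->B
Char 12 ('A'): step: R->6, L=6; A->plug->F->R->D->L->D->refl->C->L'->C->R'->C->plug->C

C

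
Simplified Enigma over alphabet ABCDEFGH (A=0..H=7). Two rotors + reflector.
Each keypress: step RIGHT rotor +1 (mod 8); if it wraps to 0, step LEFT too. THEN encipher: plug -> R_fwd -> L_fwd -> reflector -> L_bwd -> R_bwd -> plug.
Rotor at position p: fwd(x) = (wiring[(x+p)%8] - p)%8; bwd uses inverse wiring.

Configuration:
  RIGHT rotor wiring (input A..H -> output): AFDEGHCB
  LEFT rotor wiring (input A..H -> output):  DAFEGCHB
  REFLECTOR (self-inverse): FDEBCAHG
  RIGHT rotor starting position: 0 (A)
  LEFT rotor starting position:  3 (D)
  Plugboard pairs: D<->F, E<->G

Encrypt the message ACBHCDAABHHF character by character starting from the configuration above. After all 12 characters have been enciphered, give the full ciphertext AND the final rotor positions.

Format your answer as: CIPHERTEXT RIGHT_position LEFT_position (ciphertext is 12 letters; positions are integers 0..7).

Char 1 ('A'): step: R->1, L=3; A->plug->A->R->E->L->G->refl->H->L'->C->R'->B->plug->B
Char 2 ('C'): step: R->2, L=3; C->plug->C->R->E->L->G->refl->H->L'->C->R'->B->plug->B
Char 3 ('B'): step: R->3, L=3; B->plug->B->R->D->L->E->refl->C->L'->H->R'->D->plug->F
Char 4 ('H'): step: R->4, L=3; H->plug->H->R->A->L->B->refl->D->L'->B->R'->F->plug->D
Char 5 ('C'): step: R->5, L=3; C->plug->C->R->E->L->G->refl->H->L'->C->R'->A->plug->A
Char 6 ('D'): step: R->6, L=3; D->plug->F->R->G->L->F->refl->A->L'->F->R'->E->plug->G
Char 7 ('A'): step: R->7, L=3; A->plug->A->R->C->L->H->refl->G->L'->E->R'->D->plug->F
Char 8 ('A'): step: R->0, L->4 (L advanced); A->plug->A->R->A->L->C->refl->E->L'->F->R'->B->plug->B
Char 9 ('B'): step: R->1, L=4; B->plug->B->R->C->L->D->refl->B->L'->G->R'->E->plug->G
Char 10 ('H'): step: R->2, L=4; H->plug->H->R->D->L->F->refl->A->L'->H->R'->F->plug->D
Char 11 ('H'): step: R->3, L=4; H->plug->H->R->A->L->C->refl->E->L'->F->R'->F->plug->D
Char 12 ('F'): step: R->4, L=4; F->plug->D->R->F->L->E->refl->C->L'->A->R'->H->plug->H
Final: ciphertext=BBFDAGFBGDDH, RIGHT=4, LEFT=4

Answer: BBFDAGFBGDDH 4 4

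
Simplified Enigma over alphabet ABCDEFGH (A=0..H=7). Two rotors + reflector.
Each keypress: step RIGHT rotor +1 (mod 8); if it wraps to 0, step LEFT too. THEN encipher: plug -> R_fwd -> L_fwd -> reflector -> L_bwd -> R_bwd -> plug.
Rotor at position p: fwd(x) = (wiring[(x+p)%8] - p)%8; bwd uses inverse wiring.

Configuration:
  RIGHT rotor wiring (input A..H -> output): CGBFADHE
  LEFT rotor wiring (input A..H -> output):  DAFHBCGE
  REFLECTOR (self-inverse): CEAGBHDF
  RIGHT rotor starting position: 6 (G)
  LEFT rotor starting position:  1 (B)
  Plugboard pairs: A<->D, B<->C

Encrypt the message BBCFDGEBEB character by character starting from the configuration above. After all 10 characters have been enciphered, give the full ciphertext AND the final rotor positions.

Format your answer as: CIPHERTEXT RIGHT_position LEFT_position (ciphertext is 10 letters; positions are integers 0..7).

Char 1 ('B'): step: R->7, L=1; B->plug->C->R->H->L->C->refl->A->L'->D->R'->B->plug->C
Char 2 ('B'): step: R->0, L->2 (L advanced); B->plug->C->R->B->L->F->refl->H->L'->C->R'->A->plug->D
Char 3 ('C'): step: R->1, L=2; C->plug->B->R->A->L->D->refl->G->L'->H->R'->D->plug->A
Char 4 ('F'): step: R->2, L=2; F->plug->F->R->C->L->H->refl->F->L'->B->R'->D->plug->A
Char 5 ('D'): step: R->3, L=2; D->plug->A->R->C->L->H->refl->F->L'->B->R'->E->plug->E
Char 6 ('G'): step: R->4, L=2; G->plug->G->R->F->L->C->refl->A->L'->D->R'->C->plug->B
Char 7 ('E'): step: R->5, L=2; E->plug->E->R->B->L->F->refl->H->L'->C->R'->B->plug->C
Char 8 ('B'): step: R->6, L=2; B->plug->C->R->E->L->E->refl->B->L'->G->R'->B->plug->C
Char 9 ('E'): step: R->7, L=2; E->plug->E->R->G->L->B->refl->E->L'->E->R'->G->plug->G
Char 10 ('B'): step: R->0, L->3 (L advanced); B->plug->C->R->B->L->G->refl->D->L'->D->R'->F->plug->F
Final: ciphertext=CDAAEBCCGF, RIGHT=0, LEFT=3

Answer: CDAAEBCCGF 0 3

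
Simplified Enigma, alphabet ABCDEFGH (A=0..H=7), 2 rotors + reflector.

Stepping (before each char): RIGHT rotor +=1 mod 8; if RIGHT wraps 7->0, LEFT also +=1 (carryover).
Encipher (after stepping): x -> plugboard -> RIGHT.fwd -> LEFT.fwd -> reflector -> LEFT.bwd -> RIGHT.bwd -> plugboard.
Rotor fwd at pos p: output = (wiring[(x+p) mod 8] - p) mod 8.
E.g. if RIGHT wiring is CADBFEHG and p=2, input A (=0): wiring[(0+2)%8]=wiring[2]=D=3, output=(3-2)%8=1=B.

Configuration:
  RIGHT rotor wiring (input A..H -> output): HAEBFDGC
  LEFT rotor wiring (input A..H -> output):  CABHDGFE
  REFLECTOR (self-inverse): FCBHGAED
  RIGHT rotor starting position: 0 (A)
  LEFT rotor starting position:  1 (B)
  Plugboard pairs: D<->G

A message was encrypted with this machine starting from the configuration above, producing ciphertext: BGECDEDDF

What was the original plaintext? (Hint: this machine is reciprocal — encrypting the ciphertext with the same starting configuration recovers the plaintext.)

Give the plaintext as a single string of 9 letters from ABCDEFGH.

Answer: AEGHBACGE

Derivation:
Char 1 ('B'): step: R->1, L=1; B->plug->B->R->D->L->C->refl->B->L'->H->R'->A->plug->A
Char 2 ('G'): step: R->2, L=1; G->plug->D->R->B->L->A->refl->F->L'->E->R'->E->plug->E
Char 3 ('E'): step: R->3, L=1; E->plug->E->R->H->L->B->refl->C->L'->D->R'->D->plug->G
Char 4 ('C'): step: R->4, L=1; C->plug->C->R->C->L->G->refl->E->L'->F->R'->H->plug->H
Char 5 ('D'): step: R->5, L=1; D->plug->G->R->E->L->F->refl->A->L'->B->R'->B->plug->B
Char 6 ('E'): step: R->6, L=1; E->plug->E->R->G->L->D->refl->H->L'->A->R'->A->plug->A
Char 7 ('D'): step: R->7, L=1; D->plug->G->R->E->L->F->refl->A->L'->B->R'->C->plug->C
Char 8 ('D'): step: R->0, L->2 (L advanced); D->plug->G->R->G->L->A->refl->F->L'->B->R'->D->plug->G
Char 9 ('F'): step: R->1, L=2; F->plug->F->R->F->L->C->refl->B->L'->C->R'->E->plug->E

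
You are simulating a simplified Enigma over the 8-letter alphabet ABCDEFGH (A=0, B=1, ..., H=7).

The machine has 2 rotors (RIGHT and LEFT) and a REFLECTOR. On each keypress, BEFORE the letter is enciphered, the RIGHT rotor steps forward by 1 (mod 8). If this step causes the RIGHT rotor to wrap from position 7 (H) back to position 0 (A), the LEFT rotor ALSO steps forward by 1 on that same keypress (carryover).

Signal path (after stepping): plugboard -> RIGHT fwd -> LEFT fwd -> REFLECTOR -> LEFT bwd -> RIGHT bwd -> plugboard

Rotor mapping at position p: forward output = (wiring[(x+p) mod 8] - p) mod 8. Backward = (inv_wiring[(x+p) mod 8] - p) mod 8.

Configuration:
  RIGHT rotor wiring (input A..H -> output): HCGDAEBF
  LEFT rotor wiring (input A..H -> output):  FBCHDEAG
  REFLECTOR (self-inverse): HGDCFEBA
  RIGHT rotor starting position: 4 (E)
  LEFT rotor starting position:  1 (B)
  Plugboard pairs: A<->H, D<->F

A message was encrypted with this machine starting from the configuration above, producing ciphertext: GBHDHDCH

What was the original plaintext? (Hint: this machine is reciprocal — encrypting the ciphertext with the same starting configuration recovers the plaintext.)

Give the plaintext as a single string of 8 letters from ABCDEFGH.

Char 1 ('G'): step: R->5, L=1; G->plug->G->R->G->L->F->refl->E->L'->H->R'->A->plug->H
Char 2 ('B'): step: R->6, L=1; B->plug->B->R->H->L->E->refl->F->L'->G->R'->H->plug->A
Char 3 ('H'): step: R->7, L=1; H->plug->A->R->G->L->F->refl->E->L'->H->R'->D->plug->F
Char 4 ('D'): step: R->0, L->2 (L advanced); D->plug->F->R->E->L->G->refl->B->L'->C->R'->B->plug->B
Char 5 ('H'): step: R->1, L=2; H->plug->A->R->B->L->F->refl->E->L'->F->R'->B->plug->B
Char 6 ('D'): step: R->2, L=2; D->plug->F->R->D->L->C->refl->D->L'->G->R'->C->plug->C
Char 7 ('C'): step: R->3, L=2; C->plug->C->R->B->L->F->refl->E->L'->F->R'->B->plug->B
Char 8 ('H'): step: R->4, L=2; H->plug->A->R->E->L->G->refl->B->L'->C->R'->G->plug->G

Answer: HAFBBCBG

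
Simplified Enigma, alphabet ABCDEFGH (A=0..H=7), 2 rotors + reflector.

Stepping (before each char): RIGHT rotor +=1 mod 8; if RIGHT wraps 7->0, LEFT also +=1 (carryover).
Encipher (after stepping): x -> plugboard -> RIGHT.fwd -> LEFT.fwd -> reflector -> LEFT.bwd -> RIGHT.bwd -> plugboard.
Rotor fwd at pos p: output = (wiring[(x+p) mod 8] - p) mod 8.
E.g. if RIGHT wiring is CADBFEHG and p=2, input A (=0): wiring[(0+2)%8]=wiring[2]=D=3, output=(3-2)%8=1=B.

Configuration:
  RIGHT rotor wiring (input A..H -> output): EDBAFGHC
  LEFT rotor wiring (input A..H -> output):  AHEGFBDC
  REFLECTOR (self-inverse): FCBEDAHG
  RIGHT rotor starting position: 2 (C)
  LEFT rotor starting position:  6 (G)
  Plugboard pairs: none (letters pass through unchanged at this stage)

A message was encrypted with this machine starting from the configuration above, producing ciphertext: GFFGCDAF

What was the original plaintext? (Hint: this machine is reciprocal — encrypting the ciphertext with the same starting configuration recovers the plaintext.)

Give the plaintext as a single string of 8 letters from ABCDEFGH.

Char 1 ('G'): step: R->3, L=6; G->plug->G->R->A->L->F->refl->A->L'->F->R'->A->plug->A
Char 2 ('F'): step: R->4, L=6; F->plug->F->R->H->L->D->refl->E->L'->B->R'->A->plug->A
Char 3 ('F'): step: R->5, L=6; F->plug->F->R->E->L->G->refl->H->L'->G->R'->E->plug->E
Char 4 ('G'): step: R->6, L=6; G->plug->G->R->H->L->D->refl->E->L'->B->R'->A->plug->A
Char 5 ('C'): step: R->7, L=6; C->plug->C->R->E->L->G->refl->H->L'->G->R'->F->plug->F
Char 6 ('D'): step: R->0, L->7 (L advanced); D->plug->D->R->A->L->D->refl->E->L'->H->R'->G->plug->G
Char 7 ('A'): step: R->1, L=7; A->plug->A->R->C->L->A->refl->F->L'->D->R'->H->plug->H
Char 8 ('F'): step: R->2, L=7; F->plug->F->R->A->L->D->refl->E->L'->H->R'->A->plug->A

Answer: AAEAFGHA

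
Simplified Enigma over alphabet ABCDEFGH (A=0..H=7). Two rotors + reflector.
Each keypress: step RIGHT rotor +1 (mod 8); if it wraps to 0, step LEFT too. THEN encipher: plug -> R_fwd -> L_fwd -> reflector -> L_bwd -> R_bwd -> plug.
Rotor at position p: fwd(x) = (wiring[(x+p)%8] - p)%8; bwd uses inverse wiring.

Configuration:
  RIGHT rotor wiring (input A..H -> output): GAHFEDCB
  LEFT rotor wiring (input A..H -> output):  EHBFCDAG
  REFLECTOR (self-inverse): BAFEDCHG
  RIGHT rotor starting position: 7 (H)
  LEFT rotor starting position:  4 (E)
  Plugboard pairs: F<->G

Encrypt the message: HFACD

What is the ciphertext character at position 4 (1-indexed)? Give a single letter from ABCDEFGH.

Char 1 ('H'): step: R->0, L->5 (L advanced); H->plug->H->R->B->L->D->refl->E->L'->F->R'->D->plug->D
Char 2 ('F'): step: R->1, L=5; F->plug->G->R->A->L->G->refl->H->L'->D->R'->D->plug->D
Char 3 ('A'): step: R->2, L=5; A->plug->A->R->F->L->E->refl->D->L'->B->R'->D->plug->D
Char 4 ('C'): step: R->3, L=5; C->plug->C->R->A->L->G->refl->H->L'->D->R'->F->plug->G

G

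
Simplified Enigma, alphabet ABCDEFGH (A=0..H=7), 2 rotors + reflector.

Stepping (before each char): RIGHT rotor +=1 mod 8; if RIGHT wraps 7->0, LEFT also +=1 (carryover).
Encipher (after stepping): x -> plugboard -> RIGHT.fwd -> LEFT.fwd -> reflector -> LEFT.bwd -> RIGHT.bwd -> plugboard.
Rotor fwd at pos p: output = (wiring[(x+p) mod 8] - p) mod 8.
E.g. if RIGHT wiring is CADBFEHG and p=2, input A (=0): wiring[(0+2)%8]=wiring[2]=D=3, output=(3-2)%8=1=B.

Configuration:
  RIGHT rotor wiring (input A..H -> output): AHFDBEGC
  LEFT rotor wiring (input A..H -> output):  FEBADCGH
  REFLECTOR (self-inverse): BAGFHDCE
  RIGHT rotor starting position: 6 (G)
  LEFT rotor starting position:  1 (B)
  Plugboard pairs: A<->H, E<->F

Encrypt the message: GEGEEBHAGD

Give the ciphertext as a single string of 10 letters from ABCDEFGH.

Answer: CHAFBFBEDH

Derivation:
Char 1 ('G'): step: R->7, L=1; G->plug->G->R->F->L->F->refl->D->L'->A->R'->C->plug->C
Char 2 ('E'): step: R->0, L->2 (L advanced); E->plug->F->R->E->L->E->refl->H->L'->A->R'->A->plug->H
Char 3 ('G'): step: R->1, L=2; G->plug->G->R->B->L->G->refl->C->L'->H->R'->H->plug->A
Char 4 ('E'): step: R->2, L=2; E->plug->F->R->A->L->H->refl->E->L'->E->R'->E->plug->F
Char 5 ('E'): step: R->3, L=2; E->plug->F->R->F->L->F->refl->D->L'->G->R'->B->plug->B
Char 6 ('B'): step: R->4, L=2; B->plug->B->R->A->L->H->refl->E->L'->E->R'->E->plug->F
Char 7 ('H'): step: R->5, L=2; H->plug->A->R->H->L->C->refl->G->L'->B->R'->B->plug->B
Char 8 ('A'): step: R->6, L=2; A->plug->H->R->G->L->D->refl->F->L'->F->R'->F->plug->E
Char 9 ('G'): step: R->7, L=2; G->plug->G->R->F->L->F->refl->D->L'->G->R'->D->plug->D
Char 10 ('D'): step: R->0, L->3 (L advanced); D->plug->D->R->D->L->D->refl->F->L'->A->R'->A->plug->H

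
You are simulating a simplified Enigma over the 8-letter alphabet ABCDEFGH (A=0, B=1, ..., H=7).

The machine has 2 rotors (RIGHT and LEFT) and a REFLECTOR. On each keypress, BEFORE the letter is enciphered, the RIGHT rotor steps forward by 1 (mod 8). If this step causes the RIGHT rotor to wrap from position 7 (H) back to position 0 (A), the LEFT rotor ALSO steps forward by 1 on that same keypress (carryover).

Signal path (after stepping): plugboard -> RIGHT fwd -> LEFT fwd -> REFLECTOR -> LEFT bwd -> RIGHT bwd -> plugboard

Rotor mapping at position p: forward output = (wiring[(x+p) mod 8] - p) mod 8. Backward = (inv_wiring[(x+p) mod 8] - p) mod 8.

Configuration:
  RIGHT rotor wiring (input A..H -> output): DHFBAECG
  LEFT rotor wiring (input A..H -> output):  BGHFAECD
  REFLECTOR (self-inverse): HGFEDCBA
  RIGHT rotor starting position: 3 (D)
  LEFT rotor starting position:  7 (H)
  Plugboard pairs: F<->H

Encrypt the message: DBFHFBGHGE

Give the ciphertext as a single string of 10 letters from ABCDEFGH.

Char 1 ('D'): step: R->4, L=7; D->plug->D->R->C->L->H->refl->A->L'->D->R'->F->plug->H
Char 2 ('B'): step: R->5, L=7; B->plug->B->R->F->L->B->refl->G->L'->E->R'->G->plug->G
Char 3 ('F'): step: R->6, L=7; F->plug->H->R->G->L->F->refl->C->L'->B->R'->D->plug->D
Char 4 ('H'): step: R->7, L=7; H->plug->F->R->B->L->C->refl->F->L'->G->R'->D->plug->D
Char 5 ('F'): step: R->0, L->0 (L advanced); F->plug->H->R->G->L->C->refl->F->L'->D->R'->A->plug->A
Char 6 ('B'): step: R->1, L=0; B->plug->B->R->E->L->A->refl->H->L'->C->R'->H->plug->F
Char 7 ('G'): step: R->2, L=0; G->plug->G->R->B->L->G->refl->B->L'->A->R'->E->plug->E
Char 8 ('H'): step: R->3, L=0; H->plug->F->R->A->L->B->refl->G->L'->B->R'->C->plug->C
Char 9 ('G'): step: R->4, L=0; G->plug->G->R->B->L->G->refl->B->L'->A->R'->B->plug->B
Char 10 ('E'): step: R->5, L=0; E->plug->E->R->C->L->H->refl->A->L'->E->R'->G->plug->G

Answer: HGDDAFECBG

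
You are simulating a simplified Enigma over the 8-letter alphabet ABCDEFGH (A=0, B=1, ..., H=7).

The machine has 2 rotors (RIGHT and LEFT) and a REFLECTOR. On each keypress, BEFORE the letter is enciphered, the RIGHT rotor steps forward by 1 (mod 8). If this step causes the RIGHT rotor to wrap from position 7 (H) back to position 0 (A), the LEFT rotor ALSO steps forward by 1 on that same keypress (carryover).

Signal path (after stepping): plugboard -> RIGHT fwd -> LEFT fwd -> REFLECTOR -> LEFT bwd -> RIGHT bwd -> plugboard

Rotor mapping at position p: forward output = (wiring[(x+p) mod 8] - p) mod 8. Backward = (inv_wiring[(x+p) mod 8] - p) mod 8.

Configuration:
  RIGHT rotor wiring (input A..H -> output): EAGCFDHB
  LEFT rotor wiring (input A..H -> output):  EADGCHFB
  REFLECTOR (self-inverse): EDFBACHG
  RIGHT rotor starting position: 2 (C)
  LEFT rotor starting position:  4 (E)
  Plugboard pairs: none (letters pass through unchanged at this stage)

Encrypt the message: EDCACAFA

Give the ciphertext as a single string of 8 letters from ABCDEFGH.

Char 1 ('E'): step: R->3, L=4; E->plug->E->R->G->L->H->refl->G->L'->A->R'->C->plug->C
Char 2 ('D'): step: R->4, L=4; D->plug->D->R->F->L->E->refl->A->L'->E->R'->F->plug->F
Char 3 ('C'): step: R->5, L=4; C->plug->C->R->E->L->A->refl->E->L'->F->R'->G->plug->G
Char 4 ('A'): step: R->6, L=4; A->plug->A->R->B->L->D->refl->B->L'->C->R'->D->plug->D
Char 5 ('C'): step: R->7, L=4; C->plug->C->R->B->L->D->refl->B->L'->C->R'->A->plug->A
Char 6 ('A'): step: R->0, L->5 (L advanced); A->plug->A->R->E->L->D->refl->B->L'->G->R'->C->plug->C
Char 7 ('F'): step: R->1, L=5; F->plug->F->R->G->L->B->refl->D->L'->E->R'->D->plug->D
Char 8 ('A'): step: R->2, L=5; A->plug->A->R->E->L->D->refl->B->L'->G->R'->H->plug->H

Answer: CFGDACDH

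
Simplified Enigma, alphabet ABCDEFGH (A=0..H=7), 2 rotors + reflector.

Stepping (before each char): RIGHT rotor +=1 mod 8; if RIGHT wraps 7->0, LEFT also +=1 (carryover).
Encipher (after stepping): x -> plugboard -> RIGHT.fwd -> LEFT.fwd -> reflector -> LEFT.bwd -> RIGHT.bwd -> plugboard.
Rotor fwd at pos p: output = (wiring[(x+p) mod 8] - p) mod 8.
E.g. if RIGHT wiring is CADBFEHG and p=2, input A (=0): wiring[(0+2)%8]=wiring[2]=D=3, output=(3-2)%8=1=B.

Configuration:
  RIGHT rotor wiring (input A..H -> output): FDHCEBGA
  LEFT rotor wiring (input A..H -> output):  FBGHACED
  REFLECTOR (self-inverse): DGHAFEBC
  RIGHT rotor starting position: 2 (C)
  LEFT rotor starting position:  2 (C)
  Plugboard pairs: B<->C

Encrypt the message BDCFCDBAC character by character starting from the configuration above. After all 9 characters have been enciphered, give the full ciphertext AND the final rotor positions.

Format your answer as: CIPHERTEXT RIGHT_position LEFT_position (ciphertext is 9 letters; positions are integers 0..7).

Answer: DFDBEAEBG 3 3

Derivation:
Char 1 ('B'): step: R->3, L=2; B->plug->C->R->G->L->D->refl->A->L'->D->R'->D->plug->D
Char 2 ('D'): step: R->4, L=2; D->plug->D->R->E->L->C->refl->H->L'->H->R'->F->plug->F
Char 3 ('C'): step: R->5, L=2; C->plug->B->R->B->L->F->refl->E->L'->A->R'->D->plug->D
Char 4 ('F'): step: R->6, L=2; F->plug->F->R->E->L->C->refl->H->L'->H->R'->C->plug->B
Char 5 ('C'): step: R->7, L=2; C->plug->B->R->G->L->D->refl->A->L'->D->R'->E->plug->E
Char 6 ('D'): step: R->0, L->3 (L advanced); D->plug->D->R->C->L->H->refl->C->L'->F->R'->A->plug->A
Char 7 ('B'): step: R->1, L=3; B->plug->C->R->B->L->F->refl->E->L'->A->R'->E->plug->E
Char 8 ('A'): step: R->2, L=3; A->plug->A->R->F->L->C->refl->H->L'->C->R'->C->plug->B
Char 9 ('C'): step: R->3, L=3; C->plug->B->R->B->L->F->refl->E->L'->A->R'->G->plug->G
Final: ciphertext=DFDBEAEBG, RIGHT=3, LEFT=3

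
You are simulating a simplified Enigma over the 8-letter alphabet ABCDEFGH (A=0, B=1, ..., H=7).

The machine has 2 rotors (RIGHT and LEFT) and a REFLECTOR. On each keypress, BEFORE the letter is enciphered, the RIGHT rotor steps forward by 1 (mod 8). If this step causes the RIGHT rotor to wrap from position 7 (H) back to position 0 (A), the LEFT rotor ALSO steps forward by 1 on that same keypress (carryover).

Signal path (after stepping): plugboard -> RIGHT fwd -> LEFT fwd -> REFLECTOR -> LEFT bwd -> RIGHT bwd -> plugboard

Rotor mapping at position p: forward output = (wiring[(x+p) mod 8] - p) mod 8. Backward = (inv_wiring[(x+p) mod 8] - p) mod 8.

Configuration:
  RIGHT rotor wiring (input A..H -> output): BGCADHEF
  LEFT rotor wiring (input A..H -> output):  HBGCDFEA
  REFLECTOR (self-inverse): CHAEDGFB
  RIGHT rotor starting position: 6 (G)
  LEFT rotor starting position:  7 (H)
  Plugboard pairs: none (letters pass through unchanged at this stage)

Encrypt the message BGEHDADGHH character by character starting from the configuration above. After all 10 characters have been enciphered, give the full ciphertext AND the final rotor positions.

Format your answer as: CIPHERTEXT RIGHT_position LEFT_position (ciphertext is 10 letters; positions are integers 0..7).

Answer: EBGBBBHFBG 0 1

Derivation:
Char 1 ('B'): step: R->7, L=7; B->plug->B->R->C->L->C->refl->A->L'->B->R'->E->plug->E
Char 2 ('G'): step: R->0, L->0 (L advanced); G->plug->G->R->E->L->D->refl->E->L'->G->R'->B->plug->B
Char 3 ('E'): step: R->1, L=0; E->plug->E->R->G->L->E->refl->D->L'->E->R'->G->plug->G
Char 4 ('H'): step: R->2, L=0; H->plug->H->R->E->L->D->refl->E->L'->G->R'->B->plug->B
Char 5 ('D'): step: R->3, L=0; D->plug->D->R->B->L->B->refl->H->L'->A->R'->B->plug->B
Char 6 ('A'): step: R->4, L=0; A->plug->A->R->H->L->A->refl->C->L'->D->R'->B->plug->B
Char 7 ('D'): step: R->5, L=0; D->plug->D->R->E->L->D->refl->E->L'->G->R'->H->plug->H
Char 8 ('G'): step: R->6, L=0; G->plug->G->R->F->L->F->refl->G->L'->C->R'->F->plug->F
Char 9 ('H'): step: R->7, L=0; H->plug->H->R->F->L->F->refl->G->L'->C->R'->B->plug->B
Char 10 ('H'): step: R->0, L->1 (L advanced); H->plug->H->R->F->L->D->refl->E->L'->E->R'->G->plug->G
Final: ciphertext=EBGBBBHFBG, RIGHT=0, LEFT=1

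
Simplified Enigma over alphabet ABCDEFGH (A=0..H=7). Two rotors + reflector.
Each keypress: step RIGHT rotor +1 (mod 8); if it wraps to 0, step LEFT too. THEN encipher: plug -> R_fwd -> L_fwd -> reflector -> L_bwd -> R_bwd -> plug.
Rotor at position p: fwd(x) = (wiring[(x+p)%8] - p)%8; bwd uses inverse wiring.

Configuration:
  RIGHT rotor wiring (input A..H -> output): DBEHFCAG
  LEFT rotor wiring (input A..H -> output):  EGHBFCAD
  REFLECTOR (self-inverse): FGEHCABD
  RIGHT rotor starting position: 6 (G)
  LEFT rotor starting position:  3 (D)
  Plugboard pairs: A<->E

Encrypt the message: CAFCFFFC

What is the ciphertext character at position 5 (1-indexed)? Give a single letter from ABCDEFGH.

Char 1 ('C'): step: R->7, L=3; C->plug->C->R->C->L->H->refl->D->L'->G->R'->F->plug->F
Char 2 ('A'): step: R->0, L->4 (L advanced); A->plug->E->R->F->L->C->refl->E->L'->C->R'->F->plug->F
Char 3 ('F'): step: R->1, L=4; F->plug->F->R->H->L->F->refl->A->L'->E->R'->D->plug->D
Char 4 ('C'): step: R->2, L=4; C->plug->C->R->D->L->H->refl->D->L'->G->R'->E->plug->A
Char 5 ('F'): step: R->3, L=4; F->plug->F->R->A->L->B->refl->G->L'->B->R'->H->plug->H

H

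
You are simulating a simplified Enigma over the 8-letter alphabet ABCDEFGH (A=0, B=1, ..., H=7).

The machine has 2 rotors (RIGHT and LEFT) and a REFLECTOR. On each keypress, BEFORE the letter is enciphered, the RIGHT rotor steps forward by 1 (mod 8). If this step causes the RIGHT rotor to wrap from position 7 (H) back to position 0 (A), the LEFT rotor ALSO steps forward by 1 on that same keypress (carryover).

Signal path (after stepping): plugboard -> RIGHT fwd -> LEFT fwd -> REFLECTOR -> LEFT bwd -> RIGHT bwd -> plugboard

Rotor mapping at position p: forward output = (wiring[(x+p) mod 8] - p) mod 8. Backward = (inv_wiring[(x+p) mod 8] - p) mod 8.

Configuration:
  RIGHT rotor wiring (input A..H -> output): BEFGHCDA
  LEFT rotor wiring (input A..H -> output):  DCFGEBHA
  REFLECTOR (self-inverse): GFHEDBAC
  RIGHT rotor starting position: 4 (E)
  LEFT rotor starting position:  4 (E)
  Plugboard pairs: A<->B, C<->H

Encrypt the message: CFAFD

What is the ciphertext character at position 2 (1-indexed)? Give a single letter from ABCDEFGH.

Char 1 ('C'): step: R->5, L=4; C->plug->H->R->C->L->D->refl->E->L'->D->R'->C->plug->H
Char 2 ('F'): step: R->6, L=4; F->plug->F->R->A->L->A->refl->G->L'->F->R'->A->plug->B

B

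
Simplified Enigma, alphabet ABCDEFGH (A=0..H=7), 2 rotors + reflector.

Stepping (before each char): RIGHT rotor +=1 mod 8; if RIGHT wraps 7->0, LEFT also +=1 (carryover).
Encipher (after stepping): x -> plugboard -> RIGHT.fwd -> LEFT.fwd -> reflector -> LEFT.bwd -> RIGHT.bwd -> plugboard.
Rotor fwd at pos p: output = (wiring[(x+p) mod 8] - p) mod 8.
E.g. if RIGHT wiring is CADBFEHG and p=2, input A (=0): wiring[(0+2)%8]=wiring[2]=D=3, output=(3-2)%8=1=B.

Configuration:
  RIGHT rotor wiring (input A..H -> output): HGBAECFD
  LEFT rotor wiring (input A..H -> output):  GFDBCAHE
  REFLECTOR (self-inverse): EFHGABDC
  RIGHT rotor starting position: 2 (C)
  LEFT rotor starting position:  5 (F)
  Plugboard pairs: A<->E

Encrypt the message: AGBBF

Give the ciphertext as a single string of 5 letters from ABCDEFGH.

Answer: EEEDB

Derivation:
Char 1 ('A'): step: R->3, L=5; A->plug->E->R->A->L->D->refl->G->L'->F->R'->A->plug->E
Char 2 ('G'): step: R->4, L=5; G->plug->G->R->F->L->G->refl->D->L'->A->R'->A->plug->E
Char 3 ('B'): step: R->5, L=5; B->plug->B->R->A->L->D->refl->G->L'->F->R'->A->plug->E
Char 4 ('B'): step: R->6, L=5; B->plug->B->R->F->L->G->refl->D->L'->A->R'->D->plug->D
Char 5 ('F'): step: R->7, L=5; F->plug->F->R->F->L->G->refl->D->L'->A->R'->B->plug->B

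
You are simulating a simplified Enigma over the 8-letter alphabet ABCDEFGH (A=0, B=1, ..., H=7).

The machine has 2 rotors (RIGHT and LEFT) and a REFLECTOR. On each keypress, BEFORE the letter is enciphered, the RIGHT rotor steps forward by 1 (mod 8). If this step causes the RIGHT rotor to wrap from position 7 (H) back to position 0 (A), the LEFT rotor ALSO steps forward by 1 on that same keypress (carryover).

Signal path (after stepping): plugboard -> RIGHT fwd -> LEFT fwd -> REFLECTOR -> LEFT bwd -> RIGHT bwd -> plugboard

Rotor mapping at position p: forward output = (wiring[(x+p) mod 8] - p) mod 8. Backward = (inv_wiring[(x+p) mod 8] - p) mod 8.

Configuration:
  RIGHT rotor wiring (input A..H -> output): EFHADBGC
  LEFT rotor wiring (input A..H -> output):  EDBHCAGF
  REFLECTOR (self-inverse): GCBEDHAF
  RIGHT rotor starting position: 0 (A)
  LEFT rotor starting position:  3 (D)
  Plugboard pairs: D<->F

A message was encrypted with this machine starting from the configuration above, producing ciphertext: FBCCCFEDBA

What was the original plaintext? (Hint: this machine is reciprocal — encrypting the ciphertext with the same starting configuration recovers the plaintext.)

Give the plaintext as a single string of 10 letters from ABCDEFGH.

Answer: GFEDACGCDB

Derivation:
Char 1 ('F'): step: R->1, L=3; F->plug->D->R->C->L->F->refl->H->L'->B->R'->G->plug->G
Char 2 ('B'): step: R->2, L=3; B->plug->B->R->G->L->A->refl->G->L'->H->R'->D->plug->F
Char 3 ('C'): step: R->3, L=3; C->plug->C->R->G->L->A->refl->G->L'->H->R'->E->plug->E
Char 4 ('C'): step: R->4, L=3; C->plug->C->R->C->L->F->refl->H->L'->B->R'->F->plug->D
Char 5 ('C'): step: R->5, L=3; C->plug->C->R->F->L->B->refl->C->L'->E->R'->A->plug->A
Char 6 ('F'): step: R->6, L=3; F->plug->D->R->H->L->G->refl->A->L'->G->R'->C->plug->C
Char 7 ('E'): step: R->7, L=3; E->plug->E->R->B->L->H->refl->F->L'->C->R'->G->plug->G
Char 8 ('D'): step: R->0, L->4 (L advanced); D->plug->F->R->B->L->E->refl->D->L'->H->R'->C->plug->C
Char 9 ('B'): step: R->1, L=4; B->plug->B->R->G->L->F->refl->H->L'->F->R'->F->plug->D
Char 10 ('A'): step: R->2, L=4; A->plug->A->R->F->L->H->refl->F->L'->G->R'->B->plug->B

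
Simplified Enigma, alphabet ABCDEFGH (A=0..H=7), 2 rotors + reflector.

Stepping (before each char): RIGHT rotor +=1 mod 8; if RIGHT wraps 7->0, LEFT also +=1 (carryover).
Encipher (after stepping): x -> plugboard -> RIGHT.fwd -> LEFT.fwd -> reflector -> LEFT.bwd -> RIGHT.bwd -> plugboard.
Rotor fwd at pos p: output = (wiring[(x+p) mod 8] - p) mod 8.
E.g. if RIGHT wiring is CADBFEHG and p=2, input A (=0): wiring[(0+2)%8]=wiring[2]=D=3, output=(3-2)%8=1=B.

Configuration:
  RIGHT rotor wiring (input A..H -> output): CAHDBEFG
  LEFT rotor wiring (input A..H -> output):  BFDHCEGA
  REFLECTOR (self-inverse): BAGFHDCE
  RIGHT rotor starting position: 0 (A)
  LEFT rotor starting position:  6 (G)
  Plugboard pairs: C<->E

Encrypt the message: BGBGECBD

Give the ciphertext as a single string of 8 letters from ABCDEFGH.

Answer: CACCAAHE

Derivation:
Char 1 ('B'): step: R->1, L=6; B->plug->B->R->G->L->E->refl->H->L'->D->R'->E->plug->C
Char 2 ('G'): step: R->2, L=6; G->plug->G->R->A->L->A->refl->B->L'->F->R'->A->plug->A
Char 3 ('B'): step: R->3, L=6; B->plug->B->R->G->L->E->refl->H->L'->D->R'->E->plug->C
Char 4 ('G'): step: R->4, L=6; G->plug->G->R->D->L->H->refl->E->L'->G->R'->E->plug->C
Char 5 ('E'): step: R->5, L=6; E->plug->C->R->B->L->C->refl->G->L'->H->R'->A->plug->A
Char 6 ('C'): step: R->6, L=6; C->plug->E->R->B->L->C->refl->G->L'->H->R'->A->plug->A
Char 7 ('B'): step: R->7, L=6; B->plug->B->R->D->L->H->refl->E->L'->G->R'->H->plug->H
Char 8 ('D'): step: R->0, L->7 (L advanced); D->plug->D->R->D->L->E->refl->H->L'->H->R'->C->plug->E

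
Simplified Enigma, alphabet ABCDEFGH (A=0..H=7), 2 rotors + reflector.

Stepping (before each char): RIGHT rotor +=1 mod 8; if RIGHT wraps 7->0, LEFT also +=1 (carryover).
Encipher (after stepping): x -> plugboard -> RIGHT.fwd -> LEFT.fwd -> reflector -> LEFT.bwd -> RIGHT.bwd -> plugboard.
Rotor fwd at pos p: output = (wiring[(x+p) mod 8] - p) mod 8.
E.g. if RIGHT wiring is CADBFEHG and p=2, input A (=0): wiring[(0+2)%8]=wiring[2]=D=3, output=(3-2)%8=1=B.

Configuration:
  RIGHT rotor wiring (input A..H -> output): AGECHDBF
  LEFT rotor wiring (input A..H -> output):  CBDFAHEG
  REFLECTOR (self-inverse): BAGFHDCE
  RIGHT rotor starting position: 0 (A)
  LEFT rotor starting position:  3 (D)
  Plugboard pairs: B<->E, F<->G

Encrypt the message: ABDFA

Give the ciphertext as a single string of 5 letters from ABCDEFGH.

Char 1 ('A'): step: R->1, L=3; A->plug->A->R->F->L->H->refl->E->L'->C->R'->E->plug->B
Char 2 ('B'): step: R->2, L=3; B->plug->E->R->H->L->A->refl->B->L'->D->R'->F->plug->G
Char 3 ('D'): step: R->3, L=3; D->plug->D->R->G->L->G->refl->C->L'->A->R'->C->plug->C
Char 4 ('F'): step: R->4, L=3; F->plug->G->R->A->L->C->refl->G->L'->G->R'->H->plug->H
Char 5 ('A'): step: R->5, L=3; A->plug->A->R->G->L->G->refl->C->L'->A->R'->C->plug->C

Answer: BGCHC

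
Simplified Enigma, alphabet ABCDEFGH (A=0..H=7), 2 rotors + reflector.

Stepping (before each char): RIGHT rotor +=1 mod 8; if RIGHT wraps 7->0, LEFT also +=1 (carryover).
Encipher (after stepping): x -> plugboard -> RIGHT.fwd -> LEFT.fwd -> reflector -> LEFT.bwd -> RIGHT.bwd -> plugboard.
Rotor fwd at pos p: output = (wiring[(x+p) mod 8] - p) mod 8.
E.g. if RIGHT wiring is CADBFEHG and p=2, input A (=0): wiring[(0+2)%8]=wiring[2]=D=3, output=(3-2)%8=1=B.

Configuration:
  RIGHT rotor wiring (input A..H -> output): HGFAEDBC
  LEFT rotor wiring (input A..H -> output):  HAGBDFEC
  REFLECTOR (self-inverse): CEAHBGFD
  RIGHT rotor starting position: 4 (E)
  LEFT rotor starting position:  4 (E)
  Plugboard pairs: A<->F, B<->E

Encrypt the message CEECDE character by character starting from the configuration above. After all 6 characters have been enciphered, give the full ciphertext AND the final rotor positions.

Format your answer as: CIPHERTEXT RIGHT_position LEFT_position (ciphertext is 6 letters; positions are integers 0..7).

Char 1 ('C'): step: R->5, L=4; C->plug->C->R->F->L->E->refl->B->L'->B->R'->E->plug->B
Char 2 ('E'): step: R->6, L=4; E->plug->B->R->E->L->D->refl->H->L'->A->R'->D->plug->D
Char 3 ('E'): step: R->7, L=4; E->plug->B->R->A->L->H->refl->D->L'->E->R'->G->plug->G
Char 4 ('C'): step: R->0, L->5 (L advanced); C->plug->C->R->F->L->B->refl->E->L'->G->R'->B->plug->E
Char 5 ('D'): step: R->1, L=5; D->plug->D->R->D->L->C->refl->A->L'->A->R'->F->plug->A
Char 6 ('E'): step: R->2, L=5; E->plug->B->R->G->L->E->refl->B->L'->F->R'->G->plug->G
Final: ciphertext=BDGEAG, RIGHT=2, LEFT=5

Answer: BDGEAG 2 5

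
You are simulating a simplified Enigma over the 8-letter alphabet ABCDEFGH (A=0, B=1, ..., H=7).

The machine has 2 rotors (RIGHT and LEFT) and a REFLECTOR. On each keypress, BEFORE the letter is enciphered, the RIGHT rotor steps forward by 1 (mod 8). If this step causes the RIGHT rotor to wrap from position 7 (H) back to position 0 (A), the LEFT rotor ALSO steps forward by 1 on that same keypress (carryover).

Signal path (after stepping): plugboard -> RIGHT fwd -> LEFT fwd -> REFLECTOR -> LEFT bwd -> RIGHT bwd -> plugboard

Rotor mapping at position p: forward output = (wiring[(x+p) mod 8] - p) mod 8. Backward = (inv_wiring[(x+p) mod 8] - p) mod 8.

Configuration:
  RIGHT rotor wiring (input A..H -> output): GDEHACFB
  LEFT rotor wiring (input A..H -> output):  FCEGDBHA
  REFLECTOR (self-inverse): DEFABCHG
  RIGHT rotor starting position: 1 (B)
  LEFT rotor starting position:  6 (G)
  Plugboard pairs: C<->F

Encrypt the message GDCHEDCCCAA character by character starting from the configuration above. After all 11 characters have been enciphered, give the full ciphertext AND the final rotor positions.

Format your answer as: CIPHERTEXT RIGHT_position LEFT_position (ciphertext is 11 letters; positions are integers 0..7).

Char 1 ('G'): step: R->2, L=6; G->plug->G->R->E->L->G->refl->H->L'->C->R'->A->plug->A
Char 2 ('D'): step: R->3, L=6; D->plug->D->R->C->L->H->refl->G->L'->E->R'->A->plug->A
Char 3 ('C'): step: R->4, L=6; C->plug->F->R->H->L->D->refl->A->L'->F->R'->D->plug->D
Char 4 ('H'): step: R->5, L=6; H->plug->H->R->D->L->E->refl->B->L'->A->R'->B->plug->B
Char 5 ('E'): step: R->6, L=6; E->plug->E->R->G->L->F->refl->C->L'->B->R'->F->plug->C
Char 6 ('D'): step: R->7, L=6; D->plug->D->R->F->L->A->refl->D->L'->H->R'->B->plug->B
Char 7 ('C'): step: R->0, L->7 (L advanced); C->plug->F->R->C->L->D->refl->A->L'->H->R'->D->plug->D
Char 8 ('C'): step: R->1, L=7; C->plug->F->R->E->L->H->refl->G->L'->B->R'->E->plug->E
Char 9 ('C'): step: R->2, L=7; C->plug->F->R->H->L->A->refl->D->L'->C->R'->A->plug->A
Char 10 ('A'): step: R->3, L=7; A->plug->A->R->E->L->H->refl->G->L'->B->R'->H->plug->H
Char 11 ('A'): step: R->4, L=7; A->plug->A->R->E->L->H->refl->G->L'->B->R'->C->plug->F
Final: ciphertext=AADBCBDEAHF, RIGHT=4, LEFT=7

Answer: AADBCBDEAHF 4 7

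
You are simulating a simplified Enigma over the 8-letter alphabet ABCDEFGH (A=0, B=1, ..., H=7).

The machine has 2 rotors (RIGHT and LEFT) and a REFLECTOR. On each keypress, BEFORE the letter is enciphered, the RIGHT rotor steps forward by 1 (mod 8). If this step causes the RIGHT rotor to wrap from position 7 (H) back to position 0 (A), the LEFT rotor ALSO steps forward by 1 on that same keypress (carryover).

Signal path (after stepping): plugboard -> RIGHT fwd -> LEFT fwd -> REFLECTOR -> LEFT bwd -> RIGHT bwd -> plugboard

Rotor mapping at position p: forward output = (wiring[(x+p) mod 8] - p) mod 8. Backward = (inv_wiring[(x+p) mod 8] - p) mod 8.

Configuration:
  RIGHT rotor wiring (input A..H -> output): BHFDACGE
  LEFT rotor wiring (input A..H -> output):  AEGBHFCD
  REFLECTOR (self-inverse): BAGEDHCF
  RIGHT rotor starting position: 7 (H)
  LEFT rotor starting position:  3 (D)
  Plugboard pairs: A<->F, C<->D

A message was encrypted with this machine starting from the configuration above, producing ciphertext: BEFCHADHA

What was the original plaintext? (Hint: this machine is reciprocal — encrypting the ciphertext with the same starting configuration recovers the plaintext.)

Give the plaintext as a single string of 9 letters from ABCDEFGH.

Char 1 ('B'): step: R->0, L->4 (L advanced); B->plug->B->R->H->L->F->refl->H->L'->D->R'->D->plug->C
Char 2 ('E'): step: R->1, L=4; E->plug->E->R->B->L->B->refl->A->L'->F->R'->F->plug->A
Char 3 ('F'): step: R->2, L=4; F->plug->A->R->D->L->H->refl->F->L'->H->R'->G->plug->G
Char 4 ('C'): step: R->3, L=4; C->plug->D->R->D->L->H->refl->F->L'->H->R'->C->plug->D
Char 5 ('H'): step: R->4, L=4; H->plug->H->R->H->L->F->refl->H->L'->D->R'->F->plug->A
Char 6 ('A'): step: R->5, L=4; A->plug->F->R->A->L->D->refl->E->L'->E->R'->D->plug->C
Char 7 ('D'): step: R->6, L=4; D->plug->C->R->D->L->H->refl->F->L'->H->R'->E->plug->E
Char 8 ('H'): step: R->7, L=4; H->plug->H->R->H->L->F->refl->H->L'->D->R'->G->plug->G
Char 9 ('A'): step: R->0, L->5 (L advanced); A->plug->F->R->C->L->G->refl->C->L'->H->R'->B->plug->B

Answer: CAGDACEGB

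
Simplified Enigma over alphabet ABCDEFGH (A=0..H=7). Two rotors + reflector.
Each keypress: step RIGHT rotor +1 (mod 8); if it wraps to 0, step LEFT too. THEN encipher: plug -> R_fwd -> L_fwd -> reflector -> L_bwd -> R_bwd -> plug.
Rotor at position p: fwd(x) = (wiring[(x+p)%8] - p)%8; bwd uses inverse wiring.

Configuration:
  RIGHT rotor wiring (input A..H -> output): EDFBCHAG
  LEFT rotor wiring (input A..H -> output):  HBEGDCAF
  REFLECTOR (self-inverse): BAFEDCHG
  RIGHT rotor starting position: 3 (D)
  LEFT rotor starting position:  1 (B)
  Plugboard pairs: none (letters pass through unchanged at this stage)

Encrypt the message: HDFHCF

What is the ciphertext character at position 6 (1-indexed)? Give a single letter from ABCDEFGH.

Char 1 ('H'): step: R->4, L=1; H->plug->H->R->F->L->H->refl->G->L'->H->R'->F->plug->F
Char 2 ('D'): step: R->5, L=1; D->plug->D->R->H->L->G->refl->H->L'->F->R'->H->plug->H
Char 3 ('F'): step: R->6, L=1; F->plug->F->R->D->L->C->refl->F->L'->C->R'->A->plug->A
Char 4 ('H'): step: R->7, L=1; H->plug->H->R->B->L->D->refl->E->L'->G->R'->D->plug->D
Char 5 ('C'): step: R->0, L->2 (L advanced); C->plug->C->R->F->L->D->refl->E->L'->B->R'->D->plug->D
Char 6 ('F'): step: R->1, L=2; F->plug->F->R->H->L->H->refl->G->L'->E->R'->B->plug->B

B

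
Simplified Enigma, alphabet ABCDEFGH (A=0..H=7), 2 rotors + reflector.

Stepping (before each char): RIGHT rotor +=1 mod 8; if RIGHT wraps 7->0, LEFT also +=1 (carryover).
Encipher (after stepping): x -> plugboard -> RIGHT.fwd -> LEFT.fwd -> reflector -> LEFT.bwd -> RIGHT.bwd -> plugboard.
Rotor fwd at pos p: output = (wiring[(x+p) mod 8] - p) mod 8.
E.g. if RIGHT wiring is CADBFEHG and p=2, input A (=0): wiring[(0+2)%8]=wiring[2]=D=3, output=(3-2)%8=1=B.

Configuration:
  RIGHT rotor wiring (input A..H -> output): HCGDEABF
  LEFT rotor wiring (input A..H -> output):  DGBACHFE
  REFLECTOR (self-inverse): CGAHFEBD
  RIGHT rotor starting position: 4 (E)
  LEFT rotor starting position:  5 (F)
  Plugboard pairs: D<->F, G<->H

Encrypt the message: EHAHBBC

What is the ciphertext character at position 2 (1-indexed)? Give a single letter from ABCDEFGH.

Char 1 ('E'): step: R->5, L=5; E->plug->E->R->F->L->E->refl->F->L'->H->R'->H->plug->G
Char 2 ('H'): step: R->6, L=5; H->plug->G->R->G->L->D->refl->H->L'->C->R'->H->plug->G

G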